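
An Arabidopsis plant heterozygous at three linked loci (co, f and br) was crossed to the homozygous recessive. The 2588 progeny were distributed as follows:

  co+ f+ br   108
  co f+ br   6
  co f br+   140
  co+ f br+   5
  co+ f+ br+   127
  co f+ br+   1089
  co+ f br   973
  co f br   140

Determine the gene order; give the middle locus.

The two most frequent reciprocal classes, co+ f br and co f+ br+, are the parental types, so the F1 was co+ f br / co f+ br+.
The two rarest classes, co+ f br+ and co f+ br, are the double crossovers. Comparing them with the parentals, only the br allele has switched, so br is the middle locus and the order is co – br – f.

br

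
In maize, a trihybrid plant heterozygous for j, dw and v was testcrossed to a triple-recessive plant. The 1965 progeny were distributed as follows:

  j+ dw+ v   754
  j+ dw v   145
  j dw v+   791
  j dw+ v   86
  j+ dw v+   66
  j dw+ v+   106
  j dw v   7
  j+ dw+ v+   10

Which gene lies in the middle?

v

The two most frequent reciprocal classes, j+ dw+ v and j dw v+, are the parental types, so the F1 was j+ dw+ v / j dw v+.
The two rarest classes, j+ dw+ v+ and j dw v, are the double crossovers. Comparing them with the parentals, only the v allele has switched, so v is the middle locus and the order is j – v – dw.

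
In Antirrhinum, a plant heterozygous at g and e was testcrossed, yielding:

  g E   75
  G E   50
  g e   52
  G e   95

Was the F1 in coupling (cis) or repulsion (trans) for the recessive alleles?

trans

The two most frequent classes are G e (95) and g E (75); these are the parental (non-recombinant) types.
So the F1 carried G e on one chromosome and g E on the other — the recessive alleles are on opposite chromosomes (trans / repulsion).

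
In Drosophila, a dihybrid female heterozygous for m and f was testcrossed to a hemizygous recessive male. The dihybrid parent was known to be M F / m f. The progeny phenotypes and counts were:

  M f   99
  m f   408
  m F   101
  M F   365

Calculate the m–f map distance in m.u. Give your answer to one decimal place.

20.6 m.u.

The recombinant classes are M f and m F: 99 + 101 = 200.
Recombination frequency = 200/973 = 0.2055 ≈ 20.6%, i.e. 20.6 m.u.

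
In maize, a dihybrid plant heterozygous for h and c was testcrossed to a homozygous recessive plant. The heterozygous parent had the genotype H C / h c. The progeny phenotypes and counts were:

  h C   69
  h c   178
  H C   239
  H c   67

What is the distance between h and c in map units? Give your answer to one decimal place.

24.6 map units

The recombinant classes are H c and h C: 67 + 69 = 136.
Recombination frequency = 136/553 = 0.2459 ≈ 24.6%, i.e. 24.6 map units.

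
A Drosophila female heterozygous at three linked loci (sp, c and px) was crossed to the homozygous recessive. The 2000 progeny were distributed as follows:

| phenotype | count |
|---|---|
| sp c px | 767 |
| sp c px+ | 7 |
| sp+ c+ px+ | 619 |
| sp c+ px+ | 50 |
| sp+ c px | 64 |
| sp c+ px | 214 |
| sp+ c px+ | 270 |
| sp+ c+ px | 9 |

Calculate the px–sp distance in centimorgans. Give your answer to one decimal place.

6.5 centimorgans

The two most frequent reciprocal classes, sp c px and sp+ c+ px+, are the parental types, so the F1 was sp c px / sp+ c+ px+.
The two rarest classes, sp c px+ and sp+ c+ px, are the double crossovers. Comparing them with the parentals, only the px allele has switched, so px is the middle locus and the order is c – px – sp.
Crossovers in the px–sp interval produce the single-crossover classes sp+ c px and sp c+ px+ (64 + 50 = 114) plus the double crossovers (16).
RF(px–sp) = (114 + 16) / 2000 = 130/2000 = 0.0650 → 6.5 centimorgans.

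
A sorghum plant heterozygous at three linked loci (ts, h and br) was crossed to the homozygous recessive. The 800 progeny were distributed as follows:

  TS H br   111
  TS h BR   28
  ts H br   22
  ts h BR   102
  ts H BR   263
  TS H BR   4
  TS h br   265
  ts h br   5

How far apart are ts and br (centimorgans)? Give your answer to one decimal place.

The two most frequent reciprocal classes, TS h br and ts H BR, are the parental types, so the F1 was TS h br / ts H BR.
The two rarest classes, ts h br and TS H BR, are the double crossovers. Comparing them with the parentals, only the ts allele has switched, so ts is the middle locus and the order is h – ts – br.
Crossovers in the ts–br interval produce the single-crossover classes TS h BR and ts H br (28 + 22 = 50) plus the double crossovers (9).
RF(ts–br) = (50 + 9) / 800 = 59/800 = 0.0737 → 7.4 centimorgans.

7.4 centimorgans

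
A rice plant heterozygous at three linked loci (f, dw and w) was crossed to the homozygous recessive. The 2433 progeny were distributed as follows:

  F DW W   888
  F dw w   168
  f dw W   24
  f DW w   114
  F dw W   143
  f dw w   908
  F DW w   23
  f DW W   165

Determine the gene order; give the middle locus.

The two most frequent reciprocal classes, f dw w and F DW W, are the parental types, so the F1 was f dw w / F DW W.
The two rarest classes, f dw W and F DW w, are the double crossovers. Comparing them with the parentals, only the w allele has switched, so w is the middle locus and the order is dw – w – f.

w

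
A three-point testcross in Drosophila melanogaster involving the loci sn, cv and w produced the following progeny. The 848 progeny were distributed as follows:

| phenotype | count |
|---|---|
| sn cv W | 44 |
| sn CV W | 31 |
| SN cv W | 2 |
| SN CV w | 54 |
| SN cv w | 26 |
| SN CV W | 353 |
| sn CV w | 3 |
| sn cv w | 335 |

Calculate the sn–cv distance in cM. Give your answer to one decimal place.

7.3 cM

The two most frequent reciprocal classes, sn cv w and SN CV W, are the parental types, so the F1 was sn cv w / SN CV W.
The two rarest classes, sn CV w and SN cv W, are the double crossovers. Comparing them with the parentals, only the cv allele has switched, so cv is the middle locus and the order is sn – cv – w.
Crossovers in the sn–cv interval produce the single-crossover classes SN cv w and sn CV W (26 + 31 = 57) plus the double crossovers (5).
RF(sn–cv) = (57 + 5) / 848 = 62/848 = 0.0731 → 7.3 cM.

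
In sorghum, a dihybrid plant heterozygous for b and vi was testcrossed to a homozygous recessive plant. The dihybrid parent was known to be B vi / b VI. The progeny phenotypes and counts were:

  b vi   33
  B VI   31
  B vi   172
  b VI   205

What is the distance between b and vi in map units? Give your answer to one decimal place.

The recombinant classes are B VI and b vi: 31 + 33 = 64.
Recombination frequency = 64/441 = 0.1451 ≈ 14.5%, i.e. 14.5 map units.

14.5 map units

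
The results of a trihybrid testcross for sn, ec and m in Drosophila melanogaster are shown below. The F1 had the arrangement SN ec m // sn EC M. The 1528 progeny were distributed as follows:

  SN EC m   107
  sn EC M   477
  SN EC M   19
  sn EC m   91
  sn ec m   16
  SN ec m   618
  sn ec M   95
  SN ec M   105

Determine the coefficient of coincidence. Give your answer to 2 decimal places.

0.98

The two rarest classes, sn ec m and SN EC M, are the double crossovers. Comparing them with the parentals, only the sn allele has switched, so sn is the middle locus and the order is m – sn – ec.
m–sn: (196 + 35)/1528 = 0.1512; sn–ec: (202 + 35)/1528 = 0.1551.
Expected DCO frequency = 0.1512 × 0.1551 ≈ 0.02345; observed = 35/1528 ≈ 0.02291.
Coefficient of coincidence = 0.02291/0.02345 ≈ 0.98.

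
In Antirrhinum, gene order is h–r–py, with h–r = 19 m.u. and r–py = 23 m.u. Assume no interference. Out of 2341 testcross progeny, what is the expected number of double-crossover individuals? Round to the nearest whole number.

102

Map distances give recombination frequencies of 0.190 and 0.230 for the two intervals.
With no interference, expected double-crossover frequency = 0.190 × 0.230 = 0.04370.
Expected number = 0.04370 × 2341 = 102.30 ≈ 102.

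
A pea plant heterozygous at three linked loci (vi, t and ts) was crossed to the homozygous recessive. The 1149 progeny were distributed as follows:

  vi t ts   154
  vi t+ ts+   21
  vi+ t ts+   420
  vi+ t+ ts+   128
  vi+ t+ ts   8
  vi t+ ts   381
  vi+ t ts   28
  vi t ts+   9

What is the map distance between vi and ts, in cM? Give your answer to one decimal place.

5.7 cM

The two most frequent reciprocal classes, vi+ t ts+ and vi t+ ts, are the parental types, so the F1 was vi+ t ts+ / vi t+ ts.
The two rarest classes, vi t ts+ and vi+ t+ ts, are the double crossovers. Comparing them with the parentals, only the vi allele has switched, so vi is the middle locus and the order is ts – vi – t.
Crossovers in the ts–vi interval produce the single-crossover classes vi+ t ts and vi t+ ts+ (28 + 21 = 49) plus the double crossovers (17).
RF(ts–vi) = (49 + 17) / 1149 = 66/1149 = 0.0574 → 5.7 cM.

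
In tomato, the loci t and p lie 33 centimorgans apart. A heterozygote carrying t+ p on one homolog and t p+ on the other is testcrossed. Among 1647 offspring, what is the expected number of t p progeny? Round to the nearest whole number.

A map distance of 33 centimorgans corresponds to a recombination frequency of 0.330.
The F1 is t+ p / t p+, so t p is a recombinant gamete class with expected frequency r/2 = 0.330/2 = 0.1650.
Expected number = 0.1650 × 1647 = 271.75 ≈ 272.

272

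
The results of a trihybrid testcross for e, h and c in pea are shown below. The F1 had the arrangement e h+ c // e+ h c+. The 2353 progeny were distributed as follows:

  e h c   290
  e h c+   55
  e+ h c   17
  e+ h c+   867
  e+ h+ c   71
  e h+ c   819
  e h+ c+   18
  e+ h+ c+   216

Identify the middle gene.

c

The two rarest classes, e h+ c+ and e+ h c, are the double crossovers. Comparing them with the parentals, only the c allele has switched, so c is the middle locus and the order is h – c – e.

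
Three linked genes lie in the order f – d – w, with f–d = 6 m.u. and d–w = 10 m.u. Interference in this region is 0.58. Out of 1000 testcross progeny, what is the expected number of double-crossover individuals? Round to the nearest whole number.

3

Map distances give recombination frequencies of 0.060 and 0.100 for the two intervals.
With interference 0.58 (so coincidence = 0.42), expected double-crossover frequency = 0.060 × 0.100 × 0.42 = 0.00252.
Expected number = 0.00252 × 1000 = 2.52 ≈ 3.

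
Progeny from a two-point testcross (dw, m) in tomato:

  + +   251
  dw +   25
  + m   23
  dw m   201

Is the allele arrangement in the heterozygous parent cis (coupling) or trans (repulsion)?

cis

The two most frequent classes are + + (251) and dw m (201); these are the parental (non-recombinant) types.
So the F1 carried + + on one chromosome and dw m on the other — the recessive alleles are on the same chromosome (cis / coupling).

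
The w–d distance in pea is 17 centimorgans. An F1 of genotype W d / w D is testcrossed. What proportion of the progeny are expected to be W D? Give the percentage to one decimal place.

8.5%

A map distance of 17 centimorgans corresponds to a recombination frequency of 0.170.
The F1 is W d / w D, so W D is a recombinant gamete class with expected frequency r/2 = 0.170/2 = 0.0850.
That is 0.0850 = 8.5% of the progeny.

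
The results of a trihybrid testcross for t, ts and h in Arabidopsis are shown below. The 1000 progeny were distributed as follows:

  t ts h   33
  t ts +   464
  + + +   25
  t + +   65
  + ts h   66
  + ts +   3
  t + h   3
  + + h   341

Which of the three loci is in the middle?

The two most frequent reciprocal classes, t ts + and + + h, are the parental types, so the F1 was t ts + / + + h.
The two rarest classes, + ts + and t + h, are the double crossovers. Comparing them with the parentals, only the t allele has switched, so t is the middle locus and the order is h – t – ts.

t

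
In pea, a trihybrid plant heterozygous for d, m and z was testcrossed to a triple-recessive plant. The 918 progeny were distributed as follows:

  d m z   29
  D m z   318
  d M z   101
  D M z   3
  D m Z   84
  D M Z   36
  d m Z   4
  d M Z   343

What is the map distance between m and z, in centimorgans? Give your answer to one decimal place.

The two most frequent reciprocal classes, d M Z and D m z, are the parental types, so the F1 was d M Z / D m z.
The two rarest classes, d m Z and D M z, are the double crossovers. Comparing them with the parentals, only the m allele has switched, so m is the middle locus and the order is z – m – d.
Crossovers in the z–m interval produce the single-crossover classes d M z and D m Z (101 + 84 = 185) plus the double crossovers (7).
RF(z–m) = (185 + 7) / 918 = 192/918 = 0.2092 → 20.9 centimorgans.

20.9 centimorgans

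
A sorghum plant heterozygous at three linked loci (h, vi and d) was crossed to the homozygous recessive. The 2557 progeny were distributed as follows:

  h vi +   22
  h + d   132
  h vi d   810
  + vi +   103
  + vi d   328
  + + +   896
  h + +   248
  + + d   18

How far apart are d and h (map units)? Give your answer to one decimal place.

The two most frequent reciprocal classes, h vi d and + + +, are the parental types, so the F1 was h vi d / + + +.
The two rarest classes, h vi + and + + d, are the double crossovers. Comparing them with the parentals, only the d allele has switched, so d is the middle locus and the order is h – d – vi.
Crossovers in the h–d interval produce the single-crossover classes + vi d and h + + (328 + 248 = 576) plus the double crossovers (40).
RF(h–d) = (576 + 40) / 2557 = 616/2557 = 0.2409 → 24.1 map units.

24.1 map units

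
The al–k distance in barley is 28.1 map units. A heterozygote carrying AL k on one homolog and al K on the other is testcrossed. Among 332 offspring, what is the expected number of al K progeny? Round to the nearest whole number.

A map distance of 28.1 map units corresponds to a recombination frequency of 0.281.
The F1 is AL k / al K, so al K is a parental gamete class with expected frequency (1 − r)/2 = 0.719/2 = 0.3595.
Expected number = 0.3595 × 332 = 119.35 ≈ 119.

119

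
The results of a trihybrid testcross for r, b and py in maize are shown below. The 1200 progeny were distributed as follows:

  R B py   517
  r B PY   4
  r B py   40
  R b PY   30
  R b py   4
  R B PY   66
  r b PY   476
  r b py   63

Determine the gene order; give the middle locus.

b

The two most frequent reciprocal classes, r b PY and R B py, are the parental types, so the F1 was r b PY / R B py.
The two rarest classes, r B PY and R b py, are the double crossovers. Comparing them with the parentals, only the b allele has switched, so b is the middle locus and the order is r – b – py.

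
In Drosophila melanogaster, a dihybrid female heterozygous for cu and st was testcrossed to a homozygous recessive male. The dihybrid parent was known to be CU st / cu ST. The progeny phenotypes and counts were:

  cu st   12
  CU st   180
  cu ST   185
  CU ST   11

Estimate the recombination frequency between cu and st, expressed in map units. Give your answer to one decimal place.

The recombinant classes are CU ST and cu st: 11 + 12 = 23.
Recombination frequency = 23/388 = 0.0593 ≈ 5.9%, i.e. 5.9 map units.

5.9 map units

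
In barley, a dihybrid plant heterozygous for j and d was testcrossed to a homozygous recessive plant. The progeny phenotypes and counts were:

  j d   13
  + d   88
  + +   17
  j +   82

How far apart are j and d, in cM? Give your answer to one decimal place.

The two most frequent classes, + d (88) and j + (82), are the parental types, so the F1 was + d / j +.
The recombinant classes are + + and j d: 17 + 13 = 30.
Recombination frequency = 30/200 = 0.1500 ≈ 15.0%, i.e. 15.0 cM.

15.0 cM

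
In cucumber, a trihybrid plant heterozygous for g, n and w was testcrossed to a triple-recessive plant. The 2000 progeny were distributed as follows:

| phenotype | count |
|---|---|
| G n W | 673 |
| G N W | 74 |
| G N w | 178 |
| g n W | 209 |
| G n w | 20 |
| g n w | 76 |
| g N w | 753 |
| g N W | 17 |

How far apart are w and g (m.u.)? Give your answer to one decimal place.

The two most frequent reciprocal classes, G n W and g N w, are the parental types, so the F1 was G n W / g N w.
The two rarest classes, G n w and g N W, are the double crossovers. Comparing them with the parentals, only the w allele has switched, so w is the middle locus and the order is g – w – n.
Crossovers in the g–w interval produce the single-crossover classes g n W and G N w (209 + 178 = 387) plus the double crossovers (37).
RF(g–w) = (387 + 37) / 2000 = 424/2000 = 0.2120 → 21.2 m.u.

21.2 m.u.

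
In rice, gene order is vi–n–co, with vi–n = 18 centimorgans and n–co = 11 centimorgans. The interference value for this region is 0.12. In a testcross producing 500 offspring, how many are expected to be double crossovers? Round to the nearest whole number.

9

Map distances give recombination frequencies of 0.180 and 0.110 for the two intervals.
With interference 0.12 (so coincidence = 0.88), expected double-crossover frequency = 0.180 × 0.110 × 0.88 = 0.01742.
Expected number = 0.01742 × 500 = 8.71 ≈ 9.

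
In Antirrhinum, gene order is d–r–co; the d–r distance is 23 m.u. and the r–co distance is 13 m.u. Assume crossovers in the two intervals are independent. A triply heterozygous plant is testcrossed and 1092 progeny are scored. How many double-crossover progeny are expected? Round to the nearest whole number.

33

Map distances give recombination frequencies of 0.230 and 0.130 for the two intervals.
With no interference, expected double-crossover frequency = 0.230 × 0.130 = 0.02990.
Expected number = 0.02990 × 1092 = 32.65 ≈ 33.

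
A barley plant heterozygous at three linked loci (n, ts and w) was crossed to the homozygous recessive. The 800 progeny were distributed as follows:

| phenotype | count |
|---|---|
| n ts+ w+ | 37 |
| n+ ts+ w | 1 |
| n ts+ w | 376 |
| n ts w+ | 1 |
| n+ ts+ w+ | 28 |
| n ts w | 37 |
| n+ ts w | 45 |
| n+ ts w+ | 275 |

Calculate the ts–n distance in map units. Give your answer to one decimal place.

8.4 map units

The two most frequent reciprocal classes, n ts+ w and n+ ts w+, are the parental types, so the F1 was n ts+ w / n+ ts w+.
The two rarest classes, n+ ts+ w and n ts w+, are the double crossovers. Comparing them with the parentals, only the n allele has switched, so n is the middle locus and the order is w – n – ts.
Crossovers in the n–ts interval produce the single-crossover classes n ts w and n+ ts+ w+ (37 + 28 = 65) plus the double crossovers (2).
RF(n–ts) = (65 + 2) / 800 = 67/800 = 0.0838 → 8.4 map units.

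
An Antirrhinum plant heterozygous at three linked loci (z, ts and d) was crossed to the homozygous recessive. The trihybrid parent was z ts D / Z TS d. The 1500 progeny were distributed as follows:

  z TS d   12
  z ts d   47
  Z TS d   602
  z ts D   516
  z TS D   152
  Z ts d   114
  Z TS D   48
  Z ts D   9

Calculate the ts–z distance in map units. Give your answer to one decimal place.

19.1 map units

The two rarest classes, Z ts D and z TS d, are the double crossovers. Comparing them with the parentals, only the z allele has switched, so z is the middle locus and the order is d – z – ts.
Crossovers in the z–ts interval produce the single-crossover classes z TS D and Z ts d (152 + 114 = 266) plus the double crossovers (21).
RF(z–ts) = (266 + 21) / 1500 = 287/1500 = 0.1913 → 19.1 map units.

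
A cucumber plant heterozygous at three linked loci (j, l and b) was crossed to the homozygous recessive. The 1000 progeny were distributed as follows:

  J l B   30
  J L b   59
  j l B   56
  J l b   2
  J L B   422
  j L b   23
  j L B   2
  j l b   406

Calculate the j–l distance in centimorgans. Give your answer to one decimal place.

The two most frequent reciprocal classes, j l b and J L B, are the parental types, so the F1 was j l b / J L B.
The two rarest classes, J l b and j L B, are the double crossovers. Comparing them with the parentals, only the j allele has switched, so j is the middle locus and the order is b – j – l.
Crossovers in the j–l interval produce the single-crossover classes j L b and J l B (23 + 30 = 53) plus the double crossovers (4).
RF(j–l) = (53 + 4) / 1000 = 57/1000 = 0.0570 → 5.7 centimorgans.

5.7 centimorgans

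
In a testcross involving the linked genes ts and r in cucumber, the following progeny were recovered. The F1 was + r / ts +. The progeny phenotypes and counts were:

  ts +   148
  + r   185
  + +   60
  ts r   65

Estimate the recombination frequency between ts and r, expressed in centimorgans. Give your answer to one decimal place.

27.3 centimorgans

The recombinant classes are + + and ts r: 60 + 65 = 125.
Recombination frequency = 125/458 = 0.2729 ≈ 27.3%, i.e. 27.3 centimorgans.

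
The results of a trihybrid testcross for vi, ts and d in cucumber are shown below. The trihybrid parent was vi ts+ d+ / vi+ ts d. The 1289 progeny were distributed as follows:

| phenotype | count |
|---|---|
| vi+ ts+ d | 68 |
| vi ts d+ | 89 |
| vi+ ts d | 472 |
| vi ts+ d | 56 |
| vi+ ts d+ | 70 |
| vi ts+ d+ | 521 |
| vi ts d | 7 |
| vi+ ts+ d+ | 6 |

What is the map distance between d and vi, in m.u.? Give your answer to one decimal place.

10.8 m.u.

The two rarest classes, vi+ ts+ d+ and vi ts d, are the double crossovers. Comparing them with the parentals, only the vi allele has switched, so vi is the middle locus and the order is ts – vi – d.
Crossovers in the vi–d interval produce the single-crossover classes vi ts+ d and vi+ ts d+ (56 + 70 = 126) plus the double crossovers (13).
RF(vi–d) = (126 + 13) / 1289 = 139/1289 = 0.1078 → 10.8 m.u.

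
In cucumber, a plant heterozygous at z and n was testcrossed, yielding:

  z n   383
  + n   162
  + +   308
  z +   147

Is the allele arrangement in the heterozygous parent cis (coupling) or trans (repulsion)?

cis

The two most frequent classes are + + (308) and z n (383); these are the parental (non-recombinant) types.
So the F1 carried + + on one chromosome and z n on the other — the recessive alleles are on the same chromosome (cis / coupling).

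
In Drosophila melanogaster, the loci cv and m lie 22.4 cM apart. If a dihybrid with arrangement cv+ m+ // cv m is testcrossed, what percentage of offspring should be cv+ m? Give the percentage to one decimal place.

A map distance of 22.4 cM corresponds to a recombination frequency of 0.224.
The F1 is cv+ m+ / cv m, so cv+ m is a recombinant gamete class with expected frequency r/2 = 0.224/2 = 0.1120.
That is 0.1120 = 11.2% of the progeny.

11.2%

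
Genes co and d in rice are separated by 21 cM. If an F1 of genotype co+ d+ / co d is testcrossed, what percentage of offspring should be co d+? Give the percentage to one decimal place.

A map distance of 21 cM corresponds to a recombination frequency of 0.210.
The F1 is co+ d+ / co d, so co d+ is a recombinant gamete class with expected frequency r/2 = 0.210/2 = 0.1050.
That is 0.1050 = 10.5% of the progeny.

10.5%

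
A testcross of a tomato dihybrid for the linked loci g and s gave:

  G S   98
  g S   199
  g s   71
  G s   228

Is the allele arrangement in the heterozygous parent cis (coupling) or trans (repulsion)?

The two most frequent classes are G s (228) and g S (199); these are the parental (non-recombinant) types.
So the F1 carried G s on one chromosome and g S on the other — the recessive alleles are on opposite chromosomes (trans / repulsion).

trans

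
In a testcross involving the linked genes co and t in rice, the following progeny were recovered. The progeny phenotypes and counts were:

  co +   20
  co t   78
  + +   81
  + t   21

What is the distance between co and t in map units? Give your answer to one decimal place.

20.5 map units

The two most frequent classes, + + (81) and co t (78), are the parental types, so the F1 was + + / co t.
The recombinant classes are + t and co +: 21 + 20 = 41.
Recombination frequency = 41/200 = 0.2050 ≈ 20.5%, i.e. 20.5 map units.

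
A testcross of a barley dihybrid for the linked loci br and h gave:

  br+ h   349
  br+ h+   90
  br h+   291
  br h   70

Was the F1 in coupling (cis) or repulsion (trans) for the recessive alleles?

trans

The two most frequent classes are br+ h (349) and br h+ (291); these are the parental (non-recombinant) types.
So the F1 carried br+ h on one chromosome and br h+ on the other — the recessive alleles are on opposite chromosomes (trans / repulsion).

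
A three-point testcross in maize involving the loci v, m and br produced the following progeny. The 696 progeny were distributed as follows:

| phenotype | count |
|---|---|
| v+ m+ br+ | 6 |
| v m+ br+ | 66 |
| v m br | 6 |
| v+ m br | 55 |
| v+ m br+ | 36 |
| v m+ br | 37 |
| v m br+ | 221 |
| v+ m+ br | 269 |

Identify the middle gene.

br

The two most frequent reciprocal classes, v+ m+ br and v m br+, are the parental types, so the F1 was v+ m+ br / v m br+.
The two rarest classes, v+ m+ br+ and v m br, are the double crossovers. Comparing them with the parentals, only the br allele has switched, so br is the middle locus and the order is v – br – m.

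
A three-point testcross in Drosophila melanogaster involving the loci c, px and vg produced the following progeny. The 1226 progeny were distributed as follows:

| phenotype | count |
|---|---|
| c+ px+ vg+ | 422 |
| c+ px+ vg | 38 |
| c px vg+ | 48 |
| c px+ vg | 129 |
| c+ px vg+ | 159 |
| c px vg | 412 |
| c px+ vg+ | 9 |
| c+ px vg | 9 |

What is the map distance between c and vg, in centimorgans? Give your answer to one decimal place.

8.5 centimorgans

The two most frequent reciprocal classes, c px vg and c+ px+ vg+, are the parental types, so the F1 was c px vg / c+ px+ vg+.
The two rarest classes, c+ px vg and c px+ vg+, are the double crossovers. Comparing them with the parentals, only the c allele has switched, so c is the middle locus and the order is px – c – vg.
Crossovers in the c–vg interval produce the single-crossover classes c px vg+ and c+ px+ vg (48 + 38 = 86) plus the double crossovers (18).
RF(c–vg) = (86 + 18) / 1226 = 104/1226 = 0.0848 → 8.5 centimorgans.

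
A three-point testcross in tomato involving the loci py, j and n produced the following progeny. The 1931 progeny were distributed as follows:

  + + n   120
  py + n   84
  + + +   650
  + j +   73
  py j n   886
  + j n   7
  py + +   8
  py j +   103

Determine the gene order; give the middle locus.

py

The two most frequent reciprocal classes, + + + and py j n, are the parental types, so the F1 was + + + / py j n.
The two rarest classes, py + + and + j n, are the double crossovers. Comparing them with the parentals, only the py allele has switched, so py is the middle locus and the order is n – py – j.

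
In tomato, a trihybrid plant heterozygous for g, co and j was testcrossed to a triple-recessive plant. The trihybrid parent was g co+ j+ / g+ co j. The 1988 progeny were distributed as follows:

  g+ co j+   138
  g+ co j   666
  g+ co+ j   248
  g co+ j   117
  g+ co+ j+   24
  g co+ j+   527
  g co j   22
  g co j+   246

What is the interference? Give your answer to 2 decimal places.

The two rarest classes, g+ co+ j+ and g co j, are the double crossovers. Comparing them with the parentals, only the g allele has switched, so g is the middle locus and the order is j – g – co.
j–g: (255 + 46)/1988 = 0.1514; g–co: (494 + 46)/1988 = 0.2716.
Expected DCO frequency = 0.1514 × 0.2716 ≈ 0.04112; observed = 46/1988 ≈ 0.02314.
Coefficient of coincidence = 0.02314/0.04112 ≈ 0.56; interference = 1 − 0.56 = 0.44.

0.44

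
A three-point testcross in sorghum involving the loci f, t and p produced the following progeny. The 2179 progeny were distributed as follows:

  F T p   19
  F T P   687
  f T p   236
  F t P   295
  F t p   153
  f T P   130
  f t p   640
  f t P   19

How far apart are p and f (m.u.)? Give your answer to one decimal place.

14.7 m.u.

The two most frequent reciprocal classes, F T P and f t p, are the parental types, so the F1 was F T P / f t p.
The two rarest classes, F T p and f t P, are the double crossovers. Comparing them with the parentals, only the p allele has switched, so p is the middle locus and the order is f – p – t.
Crossovers in the f–p interval produce the single-crossover classes f T P and F t p (130 + 153 = 283) plus the double crossovers (38).
RF(f–p) = (283 + 38) / 2179 = 321/2179 = 0.1473 → 14.7 m.u.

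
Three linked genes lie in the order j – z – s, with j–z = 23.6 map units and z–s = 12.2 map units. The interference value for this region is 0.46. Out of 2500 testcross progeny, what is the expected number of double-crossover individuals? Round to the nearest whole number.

Map distances give recombination frequencies of 0.236 and 0.122 for the two intervals.
With interference 0.46 (so coincidence = 0.54), expected double-crossover frequency = 0.236 × 0.122 × 0.54 = 0.01555.
Expected number = 0.01555 × 2500 = 38.87 ≈ 39.

39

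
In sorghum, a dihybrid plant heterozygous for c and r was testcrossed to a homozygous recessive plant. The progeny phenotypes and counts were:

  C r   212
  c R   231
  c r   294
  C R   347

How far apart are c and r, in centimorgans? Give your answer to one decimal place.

40.9 centimorgans

The two most frequent classes, C R (347) and c r (294), are the parental types, so the F1 was C R / c r.
The recombinant classes are C r and c R: 212 + 231 = 443.
Recombination frequency = 443/1084 = 0.4087 ≈ 40.9%, i.e. 40.9 centimorgans.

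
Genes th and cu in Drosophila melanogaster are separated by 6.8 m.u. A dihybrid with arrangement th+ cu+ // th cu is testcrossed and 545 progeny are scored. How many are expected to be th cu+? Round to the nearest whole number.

19

A map distance of 6.8 m.u. corresponds to a recombination frequency of 0.068.
The F1 is th+ cu+ / th cu, so th cu+ is a recombinant gamete class with expected frequency r/2 = 0.068/2 = 0.0340.
Expected number = 0.0340 × 545 = 18.53 ≈ 19.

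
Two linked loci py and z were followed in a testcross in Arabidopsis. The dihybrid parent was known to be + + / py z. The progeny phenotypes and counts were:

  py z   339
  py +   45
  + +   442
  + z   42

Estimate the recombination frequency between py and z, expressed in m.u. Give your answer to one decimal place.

The recombinant classes are + z and py +: 42 + 45 = 87.
Recombination frequency = 87/868 = 0.1002 ≈ 10.0%, i.e. 10.0 m.u.

10.0 m.u.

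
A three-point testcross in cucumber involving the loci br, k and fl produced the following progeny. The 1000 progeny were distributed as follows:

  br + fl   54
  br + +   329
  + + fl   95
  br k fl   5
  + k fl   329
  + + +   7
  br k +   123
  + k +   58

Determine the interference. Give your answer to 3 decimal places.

0.579

The two most frequent reciprocal classes, br + + and + k fl, are the parental types, so the F1 was br + + / + k fl.
The two rarest classes, + + + and br k fl, are the double crossovers. Comparing them with the parentals, only the br allele has switched, so br is the middle locus and the order is fl – br – k.
fl–br: (112 + 12)/1000 = 0.1240; br–k: (218 + 12)/1000 = 0.2300.
Expected DCO frequency = 0.1240 × 0.2300 ≈ 0.02852; observed = 12/1000 ≈ 0.01200.
Coefficient of coincidence = 0.01200/0.02852 ≈ 0.421; interference = 1 − 0.421 = 0.579.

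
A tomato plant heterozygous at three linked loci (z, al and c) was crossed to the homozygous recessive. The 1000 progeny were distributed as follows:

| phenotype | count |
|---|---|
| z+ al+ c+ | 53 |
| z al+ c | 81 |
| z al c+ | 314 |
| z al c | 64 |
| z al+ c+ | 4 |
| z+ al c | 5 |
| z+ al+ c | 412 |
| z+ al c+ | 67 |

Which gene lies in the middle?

The two most frequent reciprocal classes, z+ al+ c and z al c+, are the parental types, so the F1 was z+ al+ c / z al c+.
The two rarest classes, z+ al c and z al+ c+, are the double crossovers. Comparing them with the parentals, only the al allele has switched, so al is the middle locus and the order is c – al – z.

al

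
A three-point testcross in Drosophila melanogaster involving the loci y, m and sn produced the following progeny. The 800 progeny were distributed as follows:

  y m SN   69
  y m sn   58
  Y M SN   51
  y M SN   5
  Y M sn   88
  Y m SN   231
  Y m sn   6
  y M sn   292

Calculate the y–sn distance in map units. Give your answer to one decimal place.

The two most frequent reciprocal classes, y M sn and Y m SN, are the parental types, so the F1 was y M sn / Y m SN.
The two rarest classes, y M SN and Y m sn, are the double crossovers. Comparing them with the parentals, only the sn allele has switched, so sn is the middle locus and the order is m – sn – y.
Crossovers in the sn–y interval produce the single-crossover classes Y M sn and y m SN (88 + 69 = 157) plus the double crossovers (11).
RF(sn–y) = (157 + 11) / 800 = 168/800 = 0.2100 → 21.0 map units.

21.0 map units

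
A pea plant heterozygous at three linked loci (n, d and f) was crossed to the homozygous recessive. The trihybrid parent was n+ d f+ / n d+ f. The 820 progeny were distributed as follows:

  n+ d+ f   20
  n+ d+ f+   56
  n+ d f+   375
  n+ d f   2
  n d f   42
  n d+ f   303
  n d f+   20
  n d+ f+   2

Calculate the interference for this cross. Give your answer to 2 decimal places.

0.27

The two rarest classes, n+ d f and n d+ f+, are the double crossovers. Comparing them with the parentals, only the f allele has switched, so f is the middle locus and the order is d – f – n.
d–f: (98 + 4)/820 = 0.1244; f–n: (40 + 4)/820 = 0.0537.
Expected DCO frequency = 0.1244 × 0.0537 ≈ 0.00668; observed = 4/820 ≈ 0.00488.
Coefficient of coincidence = 0.00488/0.00668 ≈ 0.73; interference = 1 − 0.73 = 0.27.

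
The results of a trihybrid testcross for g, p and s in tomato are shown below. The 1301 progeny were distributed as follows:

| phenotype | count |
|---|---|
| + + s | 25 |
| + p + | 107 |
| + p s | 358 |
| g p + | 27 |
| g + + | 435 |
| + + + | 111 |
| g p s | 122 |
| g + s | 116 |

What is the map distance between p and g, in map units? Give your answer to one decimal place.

The two most frequent reciprocal classes, g + + and + p s, are the parental types, so the F1 was g + + / + p s.
The two rarest classes, g p + and + + s, are the double crossovers. Comparing them with the parentals, only the p allele has switched, so p is the middle locus and the order is s – p – g.
Crossovers in the p–g interval produce the single-crossover classes + + + and g p s (111 + 122 = 233) plus the double crossovers (52).
RF(p–g) = (233 + 52) / 1301 = 285/1301 = 0.2191 → 21.9 map units.

21.9 map units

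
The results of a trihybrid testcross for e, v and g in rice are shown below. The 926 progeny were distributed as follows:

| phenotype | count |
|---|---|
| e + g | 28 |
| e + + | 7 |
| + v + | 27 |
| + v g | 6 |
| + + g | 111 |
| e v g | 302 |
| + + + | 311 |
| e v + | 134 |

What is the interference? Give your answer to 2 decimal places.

0.31

The two most frequent reciprocal classes, e v g and + + +, are the parental types, so the F1 was e v g / + + +.
The two rarest classes, + v g and e + +, are the double crossovers. Comparing them with the parentals, only the e allele has switched, so e is the middle locus and the order is g – e – v.
g–e: (245 + 13)/926 = 0.2786; e–v: (55 + 13)/926 = 0.0734.
Expected DCO frequency = 0.2786 × 0.0734 ≈ 0.02045; observed = 13/926 ≈ 0.01404.
Coefficient of coincidence = 0.01404/0.02045 ≈ 0.69; interference = 1 − 0.69 = 0.31.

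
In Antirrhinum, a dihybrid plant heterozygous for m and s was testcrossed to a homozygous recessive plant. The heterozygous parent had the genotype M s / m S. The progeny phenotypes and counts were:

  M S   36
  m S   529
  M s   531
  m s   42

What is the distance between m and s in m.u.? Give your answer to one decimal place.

The recombinant classes are M S and m s: 36 + 42 = 78.
Recombination frequency = 78/1138 = 0.0685 ≈ 6.9%, i.e. 6.9 m.u.

6.9 m.u.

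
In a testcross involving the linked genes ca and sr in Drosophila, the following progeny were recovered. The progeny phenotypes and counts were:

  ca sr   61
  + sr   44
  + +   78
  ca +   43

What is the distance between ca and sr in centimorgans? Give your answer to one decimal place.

38.5 centimorgans

The two most frequent classes, + + (78) and ca sr (61), are the parental types, so the F1 was + + / ca sr.
The recombinant classes are + sr and ca +: 44 + 43 = 87.
Recombination frequency = 87/226 = 0.3850 ≈ 38.5%, i.e. 38.5 centimorgans.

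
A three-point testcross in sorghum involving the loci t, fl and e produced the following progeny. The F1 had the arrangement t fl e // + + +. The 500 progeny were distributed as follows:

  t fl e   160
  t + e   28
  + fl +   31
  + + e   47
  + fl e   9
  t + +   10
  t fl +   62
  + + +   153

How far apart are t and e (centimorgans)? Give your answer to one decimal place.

The two rarest classes, + fl e and t + +, are the double crossovers. Comparing them with the parentals, only the t allele has switched, so t is the middle locus and the order is fl – t – e.
Crossovers in the t–e interval produce the single-crossover classes t fl + and + + e (62 + 47 = 109) plus the double crossovers (19).
RF(t–e) = (109 + 19) / 500 = 128/500 = 0.2560 → 25.6 centimorgans.

25.6 centimorgans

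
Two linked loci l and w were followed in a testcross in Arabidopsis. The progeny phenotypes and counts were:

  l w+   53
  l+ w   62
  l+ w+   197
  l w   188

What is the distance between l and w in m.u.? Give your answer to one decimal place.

The two most frequent classes, l+ w+ (197) and l w (188), are the parental types, so the F1 was l+ w+ / l w.
The recombinant classes are l+ w and l w+: 62 + 53 = 115.
Recombination frequency = 115/500 = 0.2300 ≈ 23.0%, i.e. 23.0 m.u.

23.0 m.u.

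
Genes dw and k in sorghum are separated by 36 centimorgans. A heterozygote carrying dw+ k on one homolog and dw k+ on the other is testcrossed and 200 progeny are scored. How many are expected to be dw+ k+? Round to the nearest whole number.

36

A map distance of 36 centimorgans corresponds to a recombination frequency of 0.360.
The F1 is dw+ k / dw k+, so dw+ k+ is a recombinant gamete class with expected frequency r/2 = 0.360/2 = 0.1800.
Expected number = 0.1800 × 200 = 36.00 ≈ 36.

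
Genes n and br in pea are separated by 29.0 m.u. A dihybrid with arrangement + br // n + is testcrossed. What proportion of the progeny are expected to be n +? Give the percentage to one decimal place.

A map distance of 29.0 m.u. corresponds to a recombination frequency of 0.290.
The F1 is + br / n +, so n + is a parental gamete class with expected frequency (1 − r)/2 = 0.710/2 = 0.3550.
That is 0.3550 = 35.5% of the progeny.

35.5%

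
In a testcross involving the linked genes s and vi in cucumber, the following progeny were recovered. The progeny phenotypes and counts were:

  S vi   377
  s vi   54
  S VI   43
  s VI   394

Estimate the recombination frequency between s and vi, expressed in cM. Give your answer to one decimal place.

The two most frequent classes, S vi (377) and s VI (394), are the parental types, so the F1 was S vi / s VI.
The recombinant classes are S VI and s vi: 43 + 54 = 97.
Recombination frequency = 97/868 = 0.1118 ≈ 11.2%, i.e. 11.2 cM.

11.2 cM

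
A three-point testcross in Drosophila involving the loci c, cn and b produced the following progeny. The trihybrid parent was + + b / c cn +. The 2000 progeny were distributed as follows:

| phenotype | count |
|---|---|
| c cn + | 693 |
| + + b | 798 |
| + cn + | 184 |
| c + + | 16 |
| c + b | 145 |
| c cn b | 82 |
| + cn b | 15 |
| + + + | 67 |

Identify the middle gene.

The two rarest classes, + cn b and c + +, are the double crossovers. Comparing them with the parentals, only the cn allele has switched, so cn is the middle locus and the order is b – cn – c.

cn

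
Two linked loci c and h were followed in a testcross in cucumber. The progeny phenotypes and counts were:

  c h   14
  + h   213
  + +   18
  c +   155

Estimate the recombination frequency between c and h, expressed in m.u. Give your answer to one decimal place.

8.0 m.u.

The two most frequent classes, + h (213) and c + (155), are the parental types, so the F1 was + h / c +.
The recombinant classes are + + and c h: 18 + 14 = 32.
Recombination frequency = 32/400 = 0.0800 ≈ 8.0%, i.e. 8.0 m.u.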